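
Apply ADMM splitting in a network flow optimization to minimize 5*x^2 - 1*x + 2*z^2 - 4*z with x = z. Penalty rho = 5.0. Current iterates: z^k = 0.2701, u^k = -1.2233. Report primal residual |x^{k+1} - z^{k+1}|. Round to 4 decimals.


ADMM iteration with rho = 5.0, z^k = 0.2701, u^k = -1.2233
Step 1: x-update.
Minimize 5*x^2 - 1*x + (5.0/2)*(x - 0.2701 - 1.2233)^2
FOC: (2*5 + 5.0)*x = 1 + 5.0*(0.2701 + 1.2233)
x^{k+1} = 0.5645
Step 2: z-update.
Minimize 2*z^2 - 4*z + (5.0/2)*(0.5645 - z - 1.2233)^2
FOC: (2*2 + 5.0)*z = 4 + 5.0*(0.5645 - 1.2233)
z^{k+1} = 0.0784
Step 3: u-update.
u^{k+1} = -1.2233 + 0.5645 - 0.0784 = -0.7373
Step 4: Primal residual = |0.5645 - 0.0784| = 0.486


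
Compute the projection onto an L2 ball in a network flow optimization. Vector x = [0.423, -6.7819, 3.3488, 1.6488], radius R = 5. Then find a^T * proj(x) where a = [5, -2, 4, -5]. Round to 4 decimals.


Step 1: Compute ||x|| (intermediates to 6 decimals).
||x|| = sqrt(0.423^2 + (-6.7819)^2 + 3.3488^2 + 1.6488^2) = 7.752812
Step 2: Project.
Since ||x|| > R, scale = R/||x|| = 5/7.752812 = 0.644927, proj(x) = scale * x
proj(x) = [0.272804, -4.37383, 2.159732, 1.063356]
Step 3: Dot product.
a^T * proj(x) = 5*0.272804 - 2*(-4.37383) + 4*2.159732 - 5*1.063356 = 13.4338


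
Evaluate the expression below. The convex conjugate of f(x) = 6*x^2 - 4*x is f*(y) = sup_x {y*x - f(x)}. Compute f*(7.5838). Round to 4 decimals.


f*(y) = sup_x {y*x - a*x^2 - b*x} = sup_x {(y-b)*x - a*x^2}
FOC: (y - b) - 2a*x = 0 => x* = (y - b)/(2a)
x* = (7.5838 + 4)/(2*6) = 0.9653
f*(7.5838) = (y-b)^2/(4a) = (7.5838 + 4)^2/(4*6)
= 134.1844/24 = 5.591


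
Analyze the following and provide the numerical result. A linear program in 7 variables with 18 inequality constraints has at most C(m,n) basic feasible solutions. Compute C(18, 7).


Each vertex corresponds to some choice of n active constraints out of m, so the number of vertices is at most C(m, n) = m! / (n!(m-n)!).
m = 18, n = 7
Numerator: 18 * 17 * 16 * 15 * 14 * 13 * 12
Denominator: 7! = 5040
C(18, 7) = 31824


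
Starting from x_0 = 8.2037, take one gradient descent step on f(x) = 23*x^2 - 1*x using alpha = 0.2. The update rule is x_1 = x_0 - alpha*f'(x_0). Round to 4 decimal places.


We compute the gradient at x_0 and apply the update.
f'(x) = 46*x - 1
f'(8.2037) = 46*8.2037 - 1 = 376.3702
x_1 = 8.2037 - 0.2*376.3702 = -67.0703


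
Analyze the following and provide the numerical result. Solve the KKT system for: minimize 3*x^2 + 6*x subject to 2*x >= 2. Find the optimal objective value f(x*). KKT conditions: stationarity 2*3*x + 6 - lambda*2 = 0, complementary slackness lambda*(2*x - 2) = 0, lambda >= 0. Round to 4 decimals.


Step 1: Try lambda = 0 (constraint inactive).
x_unc = -6/(2*3) = -1.0
Check: 2*-1.0 = -2.0 < 2 -- violated!
Step 2: Constraint must be active: 2*x = 2
x* = 2/2 = 1.0
lambda = (2*3*1.0 + 6)/2 = 6.0
Step 3: Compute optimal value.
f(x*) = 3*1.0^2 + 6*1.0 = 9.0


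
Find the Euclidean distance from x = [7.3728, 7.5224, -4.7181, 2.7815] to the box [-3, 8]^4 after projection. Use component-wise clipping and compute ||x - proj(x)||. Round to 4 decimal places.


Project each component onto [-3, 8].
clip(7.3728) = 7.3728, clip(7.5224) = 7.5224, clip(-4.7181) = -3.0, clip(2.7815) = 2.7815
Projection = [7.3728, 7.5224, -3.0, 2.7815]
Squared diffs: [0.0, 0.0, 2.9519, 0.0]
Distance = sqrt(2.9519) = 1.7181


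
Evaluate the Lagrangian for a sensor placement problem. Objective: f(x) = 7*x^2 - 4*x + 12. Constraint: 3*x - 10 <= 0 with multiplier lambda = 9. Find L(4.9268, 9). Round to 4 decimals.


Step 1: Evaluate f(x).
f(4.9268) = 7*4.9268^2 - 4*4.9268 + 12 = 162.2063
Step 2: Evaluate g(x).
g(4.9268) = 3*4.9268 - 10 = 4.7804
Step 3: Compute Lagrangian.
L = 162.2063 + 9*4.7804 = 205.2299


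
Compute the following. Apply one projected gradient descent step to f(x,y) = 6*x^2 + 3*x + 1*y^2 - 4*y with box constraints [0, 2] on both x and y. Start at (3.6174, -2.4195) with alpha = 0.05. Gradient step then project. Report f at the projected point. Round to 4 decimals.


Step 1: Compute gradient at (3.6174, -2.4195).
grad_x = 2*6*3.6174 + 3 = 46.4088
grad_y = 2*1*-2.4195 - 4 = -8.839
Step 2: Gradient step.
x_raw = 3.6174 - 0.05*46.4088 = 1.297
y_raw = -2.4195 - 0.05*-8.839 = -1.9776
Step 3: Project onto [0, 2].
x_proj = clip(1.297) = 1.297
y_proj = clip(-1.9776) = 0.0
Step 4: Evaluate f.
f(1.297, 0.0) = 13.9835


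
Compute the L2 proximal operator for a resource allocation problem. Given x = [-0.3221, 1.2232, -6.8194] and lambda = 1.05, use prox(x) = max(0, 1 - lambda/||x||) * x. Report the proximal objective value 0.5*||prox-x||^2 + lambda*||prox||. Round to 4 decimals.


Step 1: Compute ||x||.
||x|| = 6.9357
Step 2: Compute scaling factor.
scale = max(0, 1 - 1.05/6.9357) = 0.8486
Step 3: prox(x) = [-0.2733, 1.038, -5.787]
||prox(x)|| = 5.8857
Step 4: Proximal objective.
0.5*||prox-x||^2 = 0.5513
lambda*||prox|| = 6.18
Total = 6.7313


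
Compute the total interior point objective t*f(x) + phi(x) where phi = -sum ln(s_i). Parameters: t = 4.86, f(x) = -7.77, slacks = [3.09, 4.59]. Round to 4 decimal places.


Step 1: Compute log-barrier.
ln values: [1.1282, 1.5239]
phi = -(1.1282 + 1.5239) = -2.6521
Step 2: Compute augmented objective.
t*f(x) = 4.86*-7.77 = -37.7622
Total = -37.7622 - 2.6521 = -40.4143


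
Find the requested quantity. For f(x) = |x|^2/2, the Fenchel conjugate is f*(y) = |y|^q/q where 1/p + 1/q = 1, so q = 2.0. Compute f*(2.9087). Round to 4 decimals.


The conjugate exponent q satisfies 1/p + 1/q = 1.
p = 2, so q = 2/(2 - 1) = 2.0
|y|^q = 2.9087^2.0 = 8.4605
f*(2.9087) = 8.4605 / 2.0 = 4.2303


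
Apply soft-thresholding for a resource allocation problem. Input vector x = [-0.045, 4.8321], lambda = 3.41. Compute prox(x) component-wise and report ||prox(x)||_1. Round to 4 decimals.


Soft-thresholding with lambda = 3.41:
prox(-0.045) = sign(-0.045)*max(|-0.045| - 3.41, 0) = 0.0
prox(4.8321) = sign(4.8321)*max(|4.8321| - 3.41, 0) = 1.4221
prox(x) = [0.0, 1.4221]
||prox(x)||_1 = 0.0 + 1.4221 = 1.4221


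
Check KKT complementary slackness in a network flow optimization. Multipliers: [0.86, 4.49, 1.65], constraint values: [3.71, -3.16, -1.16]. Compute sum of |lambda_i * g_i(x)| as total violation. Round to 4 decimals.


KKT complementary slackness check:
lambda_1 * g_1 = 0.86 * 3.71 = 3.1906
lambda_2 * g_2 = 4.49 * -3.16 = -14.1884
lambda_3 * g_3 = 1.65 * -1.16 = -1.914
Total violation = 3.1906 + 14.1884 + 1.914 = 19.293


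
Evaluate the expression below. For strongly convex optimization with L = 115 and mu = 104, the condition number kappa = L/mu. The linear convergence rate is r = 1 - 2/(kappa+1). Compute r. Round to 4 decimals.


Step 1: Compute the condition number.
kappa = L/mu = 115/104 = 1.1058
Step 2: Compute the convergence rate.
r = 1 - 2/(kappa + 1) = 1 - 2*mu/(L + mu) = (L - mu)/(L + mu) = 11/219 = 0.0502


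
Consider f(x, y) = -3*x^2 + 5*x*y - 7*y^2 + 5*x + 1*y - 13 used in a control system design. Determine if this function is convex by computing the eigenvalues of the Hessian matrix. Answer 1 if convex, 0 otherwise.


The Hessian of f(x,y) = -3*x^2 + 5*x*y - 7*y^2 + 5*x + 1*y - 13 is:
H = [[-6, 5], [5, -14]]
Trace = -6 - 14 = -20
Determinant = -6*-14 - (5)^2 = 59
Discriminant = (-20)^2 - 4*59 = 164.0
Eigenvalues: lambda_1 = -16.4031, lambda_2 = -3.5969
The function is not convex.

0


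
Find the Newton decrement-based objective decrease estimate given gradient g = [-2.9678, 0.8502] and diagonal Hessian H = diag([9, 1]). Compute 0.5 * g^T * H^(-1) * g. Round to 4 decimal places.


Step 1: H is diagonal, so H^(-1) * g = [-0.3298, 0.8502].
Step 2: g^T H^(-1) g = sum_i g_i^2 / H_ii
  = (-2.9678)^2/9 + (0.8502)^2/1
  = 0.9786 + 0.7228 = 1.7015
Step 3: Objective decrease = 0.5 * g^T H^(-1) g = 0.8507


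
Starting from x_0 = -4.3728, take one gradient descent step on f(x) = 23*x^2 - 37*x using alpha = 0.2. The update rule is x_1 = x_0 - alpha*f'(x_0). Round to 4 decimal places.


We compute the gradient at x_0 and apply the update.
f'(x) = 46*x - 37
f'(-4.3728) = 46*-4.3728 - 37 = -238.1488
x_1 = -4.3728 - 0.2*-238.1488 = 43.257


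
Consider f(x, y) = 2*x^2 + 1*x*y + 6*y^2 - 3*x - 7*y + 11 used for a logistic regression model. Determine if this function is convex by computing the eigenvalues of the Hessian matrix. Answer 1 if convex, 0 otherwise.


The Hessian of f(x,y) = 2*x^2 + 1*x*y + 6*y^2 - 3*x - 7*y + 11 is:
H = [[4, 1], [1, 12]]
Trace = 4 + 12 = 16
Determinant = 4*12 - (1)^2 = 47
Discriminant = (16)^2 - 4*47 = 68.0
Eigenvalues: lambda_1 = 3.8769, lambda_2 = 12.1231
The function is convex.

1


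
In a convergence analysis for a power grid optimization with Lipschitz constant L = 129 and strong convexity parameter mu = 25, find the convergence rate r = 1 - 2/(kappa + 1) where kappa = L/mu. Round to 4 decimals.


Step 1: Compute the condition number.
kappa = L/mu = 129/25 = 5.16
Step 2: Compute the convergence rate.
r = 1 - 2/(kappa + 1) = 1 - 2*mu/(L + mu) = (L - mu)/(L + mu) = 104/154 = 0.6753


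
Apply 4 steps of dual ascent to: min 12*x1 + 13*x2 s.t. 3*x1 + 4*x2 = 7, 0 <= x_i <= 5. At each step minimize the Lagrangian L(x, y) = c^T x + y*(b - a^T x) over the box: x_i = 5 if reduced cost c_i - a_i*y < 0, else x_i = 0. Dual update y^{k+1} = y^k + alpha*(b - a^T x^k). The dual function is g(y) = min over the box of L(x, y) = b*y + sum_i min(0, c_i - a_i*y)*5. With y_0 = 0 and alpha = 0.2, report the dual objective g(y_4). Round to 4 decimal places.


Dual ascent for LP: min 12*x1 + 13*x2, 3*x1 + 4*x2 = 7, 0 <= x_i <= 5
Step 1: y^k = 0.0, reduced costs: (12.0, 13.0)
  x^k = (0.0, 0.0), subgradient = b - a^T x = 7.0
  y^{k+1} = 0.0 + 0.2*7.0 = 1.4
Step 2: y^k = 1.4, reduced costs: (7.8, 7.4)
  x^k = (0.0, 0.0), subgradient = b - a^T x = 7.0
  y^{k+1} = 1.4 + 0.2*7.0 = 2.8
Step 3: y^k = 2.8, reduced costs: (3.6, 1.8)
  x^k = (0.0, 0.0), subgradient = b - a^T x = 7.0
  y^{k+1} = 2.8 + 0.2*7.0 = 4.2
Step 4: y^k = 4.2, reduced costs: (-0.6, -3.8)
  x^k = (5.0, 5.0), subgradient = b - a^T x = -28.0
  y^{k+1} = 4.2 + 0.2*-28.0 = -1.4
Dual objective at y_4 = -1.4: reduced costs (16.2, 18.6), box minimizer x = (0.0, 0.0)
g(y_4) = b*y + (c1 - a1*y)*x1 + (c2 - a2*y)*x2 = 7*(-1.4) + 16.2*0.0 + 18.6*0.0 = -9.8 + 0.0 + 0.0 = -9.8


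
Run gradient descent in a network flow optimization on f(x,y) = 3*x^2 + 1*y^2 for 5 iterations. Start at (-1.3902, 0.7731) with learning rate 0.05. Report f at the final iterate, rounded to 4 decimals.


Gradient descent on f(x,y) = 3*x^2 + 1*y^2.
Starting point: (-1.3902, 0.7731), alpha = 0.05
Step 1: grad_x = 2*3*-1.3902 = -8.3412, grad_y = 2*1*0.7731 = 1.5462
  x_1 = -1.3902 - 0.05*-8.3412 = -0.9731
  y_1 = 0.7731 - 0.05*1.5462 = 0.6958
Step 2: grad_x = 2*3*-0.9731 = -5.8388, grad_y = 2*1*0.6958 = 1.3916
  x_2 = -0.9731 - 0.05*-5.8388 = -0.6812
  y_2 = 0.6958 - 0.05*1.3916 = 0.6262
Step 3: grad_x = 2*3*-0.6812 = -4.0872, grad_y = 2*1*0.6262 = 1.2524
  x_3 = -0.6812 - 0.05*-4.0872 = -0.4768
  y_3 = 0.6262 - 0.05*1.2524 = 0.5636
Step 4: grad_x = 2*3*-0.4768 = -2.861, grad_y = 2*1*0.5636 = 1.1272
  x_4 = -0.4768 - 0.05*-2.861 = -0.3338
  y_4 = 0.5636 - 0.05*1.1272 = 0.5072
Step 5: grad_x = 2*3*-0.3338 = -2.0027, grad_y = 2*1*0.5072 = 1.0145
  x_5 = -0.3338 - 0.05*-2.0027 = -0.2337
  y_5 = 0.5072 - 0.05*1.0145 = 0.4565
f(-0.2337, 0.4565) = 3*(-0.2337)^2 + 1*0.4565^2 = 0.3722


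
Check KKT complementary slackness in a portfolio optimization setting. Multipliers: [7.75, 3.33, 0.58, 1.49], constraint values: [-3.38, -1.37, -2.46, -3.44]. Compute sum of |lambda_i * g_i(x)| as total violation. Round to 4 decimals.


KKT complementary slackness check:
lambda_1 * g_1 = 7.75 * -3.38 = -26.195
lambda_2 * g_2 = 3.33 * -1.37 = -4.5621
lambda_3 * g_3 = 0.58 * -2.46 = -1.4268
lambda_4 * g_4 = 1.49 * -3.44 = -5.1256
Total violation = 26.195 + 4.5621 + 1.4268 + 5.1256 = 37.3095


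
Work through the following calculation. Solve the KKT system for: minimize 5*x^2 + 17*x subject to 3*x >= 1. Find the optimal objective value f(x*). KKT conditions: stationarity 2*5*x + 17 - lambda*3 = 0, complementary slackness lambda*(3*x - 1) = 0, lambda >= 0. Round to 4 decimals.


Step 1: Try lambda = 0 (constraint inactive).
x_unc = -17/(2*5) = -1.7
Check: 3*-1.7 = -5.1 < 1 -- violated!
Step 2: Constraint must be active: 3*x = 1
x* = 1/3 = 0.3333 (rounded; the exact value 1/3 is used below)
lambda = (2*5*(1/3) + 17)/3 = 6.7778
Step 3: Compute optimal value.
f(x*) = 5*(1/3)^2 + 17*(1/3) = 6.2222


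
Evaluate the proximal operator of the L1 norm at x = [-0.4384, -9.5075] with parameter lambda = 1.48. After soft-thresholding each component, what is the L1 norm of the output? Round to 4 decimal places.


Soft-thresholding with lambda = 1.48:
prox(-0.4384) = sign(-0.4384)*max(|-0.4384| - 1.48, 0) = 0.0
prox(-9.5075) = sign(-9.5075)*max(|-9.5075| - 1.48, 0) = -8.0275
prox(x) = [0.0, -8.0275]
||prox(x)||_1 = 0.0 + 8.0275 = 8.0275


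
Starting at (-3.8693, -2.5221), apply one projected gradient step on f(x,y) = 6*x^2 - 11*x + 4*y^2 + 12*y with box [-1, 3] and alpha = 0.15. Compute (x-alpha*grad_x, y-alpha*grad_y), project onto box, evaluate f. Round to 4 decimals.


Step 1: Compute gradient at (-3.8693, -2.5221).
grad_x = 2*6*-3.8693 - 11 = -57.4316
grad_y = 2*4*-2.5221 + 12 = -8.1768
Step 2: Gradient step.
x_raw = -3.8693 - 0.15*-57.4316 = 4.7454
y_raw = -2.5221 - 0.15*-8.1768 = -1.2956
Step 3: Project onto [-1, 3].
x_proj = clip(4.7454) = 3.0
y_proj = clip(-1.2956) = -1.0
Step 4: Evaluate f.
f(3.0, -1.0) = 13.0


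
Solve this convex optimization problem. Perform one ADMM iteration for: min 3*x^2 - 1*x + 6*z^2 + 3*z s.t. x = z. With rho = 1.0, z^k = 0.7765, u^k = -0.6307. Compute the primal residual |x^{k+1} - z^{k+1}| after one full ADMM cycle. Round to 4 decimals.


ADMM iteration with rho = 1.0, z^k = 0.7765, u^k = -0.6307
Step 1: x-update.
Minimize 3*x^2 - 1*x + (1.0/2)*(x - 0.7765 - 0.6307)^2
FOC: (2*3 + 1.0)*x = 1 + 1.0*(0.7765 + 0.6307)
x^{k+1} = 0.3439
Step 2: z-update.
Minimize 6*z^2 + 3*z + (1.0/2)*(0.3439 - z - 0.6307)^2
FOC: (2*6 + 1.0)*z = -3 + 1.0*(0.3439 - 0.6307)
z^{k+1} = -0.2528
Step 3: u-update.
u^{k+1} = -0.6307 + 0.3439 + 0.2528 = -0.034
Step 4: Primal residual = |0.3439 + 0.2528| = 0.5967


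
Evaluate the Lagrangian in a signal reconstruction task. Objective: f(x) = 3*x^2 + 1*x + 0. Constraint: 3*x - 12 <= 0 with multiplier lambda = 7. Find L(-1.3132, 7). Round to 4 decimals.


Step 1: Evaluate f(x).
f(-1.3132) = 3*(-1.3132)^2 + 1*(-1.3132) + 0 = 3.8603
Step 2: Evaluate g(x).
g(-1.3132) = 3*-1.3132 - 12 = -15.9396
Step 3: Compute Lagrangian.
L = 3.8603 + 7*-15.9396 = -107.7169


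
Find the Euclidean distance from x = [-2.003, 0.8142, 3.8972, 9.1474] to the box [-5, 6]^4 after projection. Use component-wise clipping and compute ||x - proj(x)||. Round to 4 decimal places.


Project each component onto [-5, 6].
clip(-2.003) = -2.003, clip(0.8142) = 0.8142, clip(3.8972) = 3.8972, clip(9.1474) = 6.0
Projection = [-2.003, 0.8142, 3.8972, 6.0]
Squared diffs: [0.0, 0.0, 0.0, 9.9061]
Distance = sqrt(9.9061) = 3.1474


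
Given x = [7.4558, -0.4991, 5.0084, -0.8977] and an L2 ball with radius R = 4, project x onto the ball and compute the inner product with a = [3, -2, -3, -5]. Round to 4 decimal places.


Step 1: Compute ||x|| (intermediates to 6 decimals).
||x|| = sqrt(7.4558^2 + (-0.4991)^2 + 5.0084^2 + (-0.8977)^2) = 9.040353
Step 2: Project.
Since ||x|| > R, scale = R/||x|| = 4/9.040353 = 0.442461, proj(x) = scale * x
proj(x) = [3.298901, -0.220832, 2.216022, -0.397197]
Step 3: Dot product.
a^T * proj(x) = 3*3.298901 - 2*(-0.220832) - 3*2.216022 - 5*(-0.397197) = 5.6763


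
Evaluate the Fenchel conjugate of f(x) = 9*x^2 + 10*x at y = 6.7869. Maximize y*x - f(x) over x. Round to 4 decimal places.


f*(y) = sup_x {y*x - a*x^2 - b*x} = sup_x {(y-b)*x - a*x^2}
FOC: (y - b) - 2a*x = 0 => x* = (y - b)/(2a)
x* = (6.7869 - 10)/(2*9) = -0.1785
f*(6.7869) = (y-b)^2/(4a) = (6.7869 - 10)^2/(4*9)
= 10.324/36 = 0.2868


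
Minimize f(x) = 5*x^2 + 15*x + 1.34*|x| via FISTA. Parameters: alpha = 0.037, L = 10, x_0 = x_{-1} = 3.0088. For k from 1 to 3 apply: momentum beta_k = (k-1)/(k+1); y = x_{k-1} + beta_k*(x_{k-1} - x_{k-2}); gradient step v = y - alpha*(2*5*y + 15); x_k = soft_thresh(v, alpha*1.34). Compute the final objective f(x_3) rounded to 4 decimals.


FISTA on f(x) = 5*x^2 + 15*x + 1.34*|x|
L = 10, alpha = 0.037
Iteration 1: beta = 0.0, y = 3.0088 + 0.0*(3.0088 - 3.0088) = 3.0088
  grad(y) = 45.088, v = y - alpha*grad = 1.3405
  prox(v) = soft_thresh(1.3405, 0.0496) = 1.291
Iteration 2: beta = 0.3333, y = 1.291 + 0.3333*(1.291 - 3.0088) = 0.7184
  grad(y) = 22.1835, v = y - alpha*grad = -0.1024
  prox(v) = soft_thresh(-0.1024, 0.0496) = -0.0529
Iteration 3: beta = 0.5, y = -0.0529 + 0.5*(-0.0529 - 1.291) = -0.7248
  grad(y) = 7.7523, v = y - alpha*grad = -1.0116
  prox(v) = soft_thresh(-1.0116, 0.0496) = -0.962
f(x_3) = 5*(-0.962)^2 + 15*(-0.962) + 1.34*|-0.962| = -8.5138


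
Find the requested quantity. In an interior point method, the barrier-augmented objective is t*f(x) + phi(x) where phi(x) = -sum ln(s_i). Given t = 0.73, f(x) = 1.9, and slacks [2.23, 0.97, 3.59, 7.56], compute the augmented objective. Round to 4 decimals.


Step 1: Compute log-barrier.
ln values: [0.802, -0.0305, 1.2782, 2.0229]
phi = -(0.802 - 0.0305 + 1.2782 + 2.0229) = -4.0726
Step 2: Compute augmented objective.
t*f(x) = 0.73*1.9 = 1.387
Total = 1.387 - 4.0726 = -2.6856


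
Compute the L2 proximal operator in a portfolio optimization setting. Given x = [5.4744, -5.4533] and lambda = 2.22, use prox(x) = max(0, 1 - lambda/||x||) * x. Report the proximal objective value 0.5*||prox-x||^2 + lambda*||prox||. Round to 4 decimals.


Step 1: Compute ||x||.
||x|| = 7.7271
Step 2: Compute scaling factor.
scale = max(0, 1 - 2.22/7.7271) = 0.7127
Step 3: prox(x) = [3.9016, -3.8866]
||prox(x)|| = 5.5071
Step 4: Proximal objective.
0.5*||prox-x||^2 = 2.4642
lambda*||prox|| = 12.2258
Total = 14.6899


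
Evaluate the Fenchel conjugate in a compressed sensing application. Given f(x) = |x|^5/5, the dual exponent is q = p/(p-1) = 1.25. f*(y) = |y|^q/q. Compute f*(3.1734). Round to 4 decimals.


The conjugate exponent q satisfies 1/p + 1/q = 1.
p = 5, so q = 5/(5 - 1) = 1.25
|y|^q = 3.1734^1.25 = 4.2355
f*(3.1734) = 4.2355 / 1.25 = 3.3884


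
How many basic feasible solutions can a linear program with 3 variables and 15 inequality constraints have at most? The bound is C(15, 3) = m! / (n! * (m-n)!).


Each vertex corresponds to some choice of n active constraints out of m, so the number of vertices is at most C(m, n) = m! / (n!(m-n)!).
m = 15, n = 3
Numerator: 15 * 14 * 13
Denominator: 3! = 6
C(15, 3) = 455


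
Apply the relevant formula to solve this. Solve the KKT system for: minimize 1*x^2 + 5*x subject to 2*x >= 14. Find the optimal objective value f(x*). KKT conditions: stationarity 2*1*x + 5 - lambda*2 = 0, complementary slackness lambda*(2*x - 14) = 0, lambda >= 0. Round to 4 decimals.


Step 1: Try lambda = 0 (constraint inactive).
x_unc = -5/(2*1) = -2.5
Check: 2*-2.5 = -5.0 < 14 -- violated!
Step 2: Constraint must be active: 2*x = 14
x* = 14/2 = 7.0
lambda = (2*1*7.0 + 5)/2 = 9.5
Step 3: Compute optimal value.
f(x*) = 1*7.0^2 + 5*7.0 = 84.0


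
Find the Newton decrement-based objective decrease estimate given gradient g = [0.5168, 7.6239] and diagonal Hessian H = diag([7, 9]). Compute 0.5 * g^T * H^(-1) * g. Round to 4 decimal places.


Step 1: H is diagonal, so H^(-1) * g = [0.0738, 0.8471].
Step 2: g^T H^(-1) g = sum_i g_i^2 / H_ii
  = (0.5168)^2/7 + (7.6239)^2/9
  = 0.0382 + 6.4582 = 6.4964
Step 3: Objective decrease = 0.5 * g^T H^(-1) g = 3.2482


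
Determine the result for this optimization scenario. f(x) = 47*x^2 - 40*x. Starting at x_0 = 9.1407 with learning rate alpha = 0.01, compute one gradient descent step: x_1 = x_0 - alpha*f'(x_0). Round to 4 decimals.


We compute the gradient at x_0 and apply the update.
f'(x) = 94*x - 40
f'(9.1407) = 94*9.1407 - 40 = 819.2258
x_1 = 9.1407 - 0.01*819.2258 = 0.9484


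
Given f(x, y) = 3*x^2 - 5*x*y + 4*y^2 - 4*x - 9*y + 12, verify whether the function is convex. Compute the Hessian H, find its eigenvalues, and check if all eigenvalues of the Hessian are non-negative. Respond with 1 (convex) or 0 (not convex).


The Hessian of f(x,y) = 3*x^2 - 5*x*y + 4*y^2 - 4*x - 9*y + 12 is:
H = [[6, -5], [-5, 8]]
Trace = 6 + 8 = 14
Determinant = 6*8 - (-5)^2 = 23
Discriminant = (14)^2 - 4*23 = 104.0
Eigenvalues: lambda_1 = 1.901, lambda_2 = 12.099
The function is convex.

1


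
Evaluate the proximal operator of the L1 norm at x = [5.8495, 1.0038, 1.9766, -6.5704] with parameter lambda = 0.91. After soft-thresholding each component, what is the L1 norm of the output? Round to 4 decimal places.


Soft-thresholding with lambda = 0.91:
prox(5.8495) = sign(5.8495)*max(|5.8495| - 0.91, 0) = 4.9395
prox(1.0038) = sign(1.0038)*max(|1.0038| - 0.91, 0) = 0.0938
prox(1.9766) = sign(1.9766)*max(|1.9766| - 0.91, 0) = 1.0666
prox(-6.5704) = sign(-6.5704)*max(|-6.5704| - 0.91, 0) = -5.6604
prox(x) = [4.9395, 0.0938, 1.0666, -5.6604]
||prox(x)||_1 = 4.9395 + 0.0938 + 1.0666 + 5.6604 = 11.7603


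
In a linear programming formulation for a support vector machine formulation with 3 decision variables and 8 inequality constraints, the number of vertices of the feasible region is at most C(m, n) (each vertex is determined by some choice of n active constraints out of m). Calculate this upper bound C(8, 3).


Each vertex corresponds to some choice of n active constraints out of m, so the number of vertices is at most C(m, n) = m! / (n!(m-n)!).
m = 8, n = 3
Numerator: 8 * 7 * 6
Denominator: 3! = 6
C(8, 3) = 56


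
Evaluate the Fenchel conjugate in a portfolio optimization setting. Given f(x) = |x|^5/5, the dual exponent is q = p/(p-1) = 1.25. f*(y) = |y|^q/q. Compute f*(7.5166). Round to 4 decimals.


The conjugate exponent q satisfies 1/p + 1/q = 1.
p = 5, so q = 5/(5 - 1) = 1.25
|y|^q = 7.5166^1.25 = 12.4459
f*(7.5166) = 12.4459 / 1.25 = 9.9567


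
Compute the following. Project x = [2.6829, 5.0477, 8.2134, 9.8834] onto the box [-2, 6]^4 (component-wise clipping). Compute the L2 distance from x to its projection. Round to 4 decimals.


Project each component onto [-2, 6].
clip(2.6829) = 2.6829, clip(5.0477) = 5.0477, clip(8.2134) = 6.0, clip(9.8834) = 6.0
Projection = [2.6829, 5.0477, 6.0, 6.0]
Squared diffs: [0.0, 0.0, 4.8991, 15.0808]
Distance = sqrt(19.9799) = 4.4699


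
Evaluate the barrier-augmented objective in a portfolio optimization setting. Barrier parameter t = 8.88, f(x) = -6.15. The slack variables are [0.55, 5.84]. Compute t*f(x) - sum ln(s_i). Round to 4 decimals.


Step 1: Compute log-barrier.
ln values: [-0.5978, 1.7647]
phi = -(-0.5978 + 1.7647) = -1.1669
Step 2: Compute augmented objective.
t*f(x) = 8.88*-6.15 = -54.612
Total = -54.612 - 1.1669 = -55.7789


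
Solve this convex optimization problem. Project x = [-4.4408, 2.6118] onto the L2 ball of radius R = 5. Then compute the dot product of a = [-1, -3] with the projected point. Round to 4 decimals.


Step 1: Compute ||x|| (intermediates to 6 decimals).
||x|| = sqrt((-4.4408)^2 + 2.6118^2) = 5.151913
Step 2: Project.
Since ||x|| > R, scale = R/||x|| = 5/5.151913 = 0.970513, proj(x) = scale * x
proj(x) = [-4.309854, 2.534786]
Step 3: Dot product.
a^T * proj(x) = -1*(-4.309854) - 3*2.534786 = -3.2945


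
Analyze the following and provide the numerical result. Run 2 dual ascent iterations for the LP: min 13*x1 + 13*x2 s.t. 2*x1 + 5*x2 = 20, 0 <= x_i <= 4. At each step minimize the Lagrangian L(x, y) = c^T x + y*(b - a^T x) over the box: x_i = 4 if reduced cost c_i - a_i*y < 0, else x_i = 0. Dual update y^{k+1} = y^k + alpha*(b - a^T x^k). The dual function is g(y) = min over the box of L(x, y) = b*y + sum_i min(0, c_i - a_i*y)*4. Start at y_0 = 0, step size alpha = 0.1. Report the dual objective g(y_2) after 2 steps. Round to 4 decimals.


Dual ascent for LP: min 13*x1 + 13*x2, 2*x1 + 5*x2 = 20, 0 <= x_i <= 4
Step 1: y^k = 0.0, reduced costs: (13.0, 13.0)
  x^k = (0.0, 0.0), subgradient = b - a^T x = 20.0
  y^{k+1} = 0.0 + 0.1*20.0 = 2.0
Step 2: y^k = 2.0, reduced costs: (9.0, 3.0)
  x^k = (0.0, 0.0), subgradient = b - a^T x = 20.0
  y^{k+1} = 2.0 + 0.1*20.0 = 4.0
Dual objective at y_2 = 4.0: reduced costs (5.0, -7.0), box minimizer x = (0.0, 4.0)
g(y_2) = b*y + (c1 - a1*y)*x1 + (c2 - a2*y)*x2 = 20*4.0 + 5.0*0.0 + (-7.0)*4.0 = 80.0 + 0.0 - 28.0 = 52.0


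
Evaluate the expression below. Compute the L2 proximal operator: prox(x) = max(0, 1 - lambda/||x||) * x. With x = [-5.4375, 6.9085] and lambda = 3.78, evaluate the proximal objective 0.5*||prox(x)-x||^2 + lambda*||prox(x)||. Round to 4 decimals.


Step 1: Compute ||x||.
||x|| = 8.7917
Step 2: Compute scaling factor.
scale = max(0, 1 - 3.78/8.7917) = 0.57
Step 3: prox(x) = [-3.0996, 3.9382]
||prox(x)|| = 5.0117
Step 4: Proximal objective.
0.5*||prox-x||^2 = 7.1442
lambda*||prox|| = 18.9442
Total = 26.0884


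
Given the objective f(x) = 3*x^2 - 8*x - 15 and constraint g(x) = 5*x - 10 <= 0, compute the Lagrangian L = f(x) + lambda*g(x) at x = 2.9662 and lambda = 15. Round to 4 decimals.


Step 1: Evaluate f(x).
f(2.9662) = 3*2.9662^2 - 8*2.9662 - 15 = -12.3346
Step 2: Evaluate g(x).
g(2.9662) = 5*2.9662 - 10 = 4.831
Step 3: Compute Lagrangian.
L = -12.3346 + 15*4.831 = 60.1304


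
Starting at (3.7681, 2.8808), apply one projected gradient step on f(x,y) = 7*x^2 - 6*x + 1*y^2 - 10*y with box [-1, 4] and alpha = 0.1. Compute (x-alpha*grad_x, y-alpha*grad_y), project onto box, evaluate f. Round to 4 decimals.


Step 1: Compute gradient at (3.7681, 2.8808).
grad_x = 2*7*3.7681 - 6 = 46.7534
grad_y = 2*1*2.8808 - 10 = -4.2384
Step 2: Gradient step.
x_raw = 3.7681 - 0.1*46.7534 = -0.9072
y_raw = 2.8808 - 0.1*-4.2384 = 3.3046
Step 3: Project onto [-1, 4].
x_proj = clip(-0.9072) = -0.9072
y_proj = clip(3.3046) = 3.3046
Step 4: Evaluate f.
f(-0.9072, 3.3046) = -10.9207


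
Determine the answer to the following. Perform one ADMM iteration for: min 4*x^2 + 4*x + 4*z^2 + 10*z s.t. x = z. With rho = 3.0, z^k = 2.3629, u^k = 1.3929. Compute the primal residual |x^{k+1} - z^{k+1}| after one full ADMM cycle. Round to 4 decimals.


ADMM iteration with rho = 3.0, z^k = 2.3629, u^k = 1.3929
Step 1: x-update.
Minimize 4*x^2 + 4*x + (3.0/2)*(x - 2.3629 + 1.3929)^2
FOC: (2*4 + 3.0)*x = -4 + 3.0*(2.3629 - 1.3929)
x^{k+1} = -0.0991
Step 2: z-update.
Minimize 4*z^2 + 10*z + (3.0/2)*(-0.0991 - z + 1.3929)^2
FOC: (2*4 + 3.0)*z = -10 + 3.0*(-0.0991 + 1.3929)
z^{k+1} = -0.5562
Step 3: u-update.
u^{k+1} = 1.3929 - 0.0991 + 0.5562 = 1.85
Step 4: Primal residual = |-0.0991 + 0.5562| = 0.4571


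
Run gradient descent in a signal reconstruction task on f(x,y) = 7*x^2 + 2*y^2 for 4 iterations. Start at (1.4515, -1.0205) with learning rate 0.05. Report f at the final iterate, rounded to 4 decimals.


Gradient descent on f(x,y) = 7*x^2 + 2*y^2.
Starting point: (1.4515, -1.0205), alpha = 0.05
Step 1: grad_x = 2*7*1.4515 = 20.321, grad_y = 2*2*-1.0205 = -4.082
  x_1 = 1.4515 - 0.05*20.321 = 0.4355
  y_1 = -1.0205 - 0.05*-4.082 = -0.8164
Step 2: grad_x = 2*7*0.4355 = 6.0963, grad_y = 2*2*-0.8164 = -3.2656
  x_2 = 0.4355 - 0.05*6.0963 = 0.1306
  y_2 = -0.8164 - 0.05*-3.2656 = -0.6531
Step 3: grad_x = 2*7*0.1306 = 1.8289, grad_y = 2*2*-0.6531 = -2.6125
  x_3 = 0.1306 - 0.05*1.8289 = 0.0392
  y_3 = -0.6531 - 0.05*-2.6125 = -0.5225
Step 4: grad_x = 2*7*0.0392 = 0.5487, grad_y = 2*2*-0.5225 = -2.09
  x_4 = 0.0392 - 0.05*0.5487 = 0.0118
  y_4 = -0.5225 - 0.05*-2.09 = -0.418
f(0.0118, -0.418) = 7*0.0118^2 + 2*(-0.418)^2 = 0.3504


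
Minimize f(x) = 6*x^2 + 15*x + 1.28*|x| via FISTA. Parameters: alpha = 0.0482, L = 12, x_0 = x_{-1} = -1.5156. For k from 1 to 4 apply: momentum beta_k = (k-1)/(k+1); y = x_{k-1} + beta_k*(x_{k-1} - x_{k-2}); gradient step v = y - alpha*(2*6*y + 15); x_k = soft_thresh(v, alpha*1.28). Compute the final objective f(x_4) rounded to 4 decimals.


FISTA on f(x) = 6*x^2 + 15*x + 1.28*|x|
L = 12, alpha = 0.0482
Iteration 1: beta = 0.0, y = -1.5156 + 0.0*(-1.5156 + 1.5156) = -1.5156
  grad(y) = -3.1872, v = y - alpha*grad = -1.362
  prox(v) = soft_thresh(-1.362, 0.0617) = -1.3003
Iteration 2: beta = 0.3333, y = -1.3003 + 0.3333*(-1.3003 + 1.5156) = -1.2285
  grad(y) = 0.2579, v = y - alpha*grad = -1.2409
  prox(v) = soft_thresh(-1.2409, 0.0617) = -1.1792
Iteration 3: beta = 0.5, y = -1.1792 + 0.5*(-1.1792 + 1.3003) = -1.1187
  grad(y) = 1.5753, v = y - alpha*grad = -1.1947
  prox(v) = soft_thresh(-1.1947, 0.0617) = -1.133
Iteration 4: beta = 0.6, y = -1.133 + 0.6*(-1.133 + 1.1792) = -1.1052
  grad(y) = 1.7378, v = y - alpha*grad = -1.1889
  prox(v) = soft_thresh(-1.1889, 0.0617) = -1.1273
f(x_4) = 6*(-1.1273)^2 + 15*(-1.1273) + 1.28*|-1.1273| = -7.8417


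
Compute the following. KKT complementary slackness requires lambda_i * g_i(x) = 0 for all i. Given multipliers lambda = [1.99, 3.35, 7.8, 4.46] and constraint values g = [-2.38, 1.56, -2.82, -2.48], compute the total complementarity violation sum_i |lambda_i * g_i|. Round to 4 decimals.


KKT complementary slackness check:
lambda_1 * g_1 = 1.99 * -2.38 = -4.7362
lambda_2 * g_2 = 3.35 * 1.56 = 5.226
lambda_3 * g_3 = 7.8 * -2.82 = -21.996
lambda_4 * g_4 = 4.46 * -2.48 = -11.0608
Total violation = 4.7362 + 5.226 + 21.996 + 11.0608 = 43.019


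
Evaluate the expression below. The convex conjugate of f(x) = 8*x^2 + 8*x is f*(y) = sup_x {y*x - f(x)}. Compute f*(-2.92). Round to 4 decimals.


f*(y) = sup_x {y*x - a*x^2 - b*x} = sup_x {(y-b)*x - a*x^2}
FOC: (y - b) - 2a*x = 0 => x* = (y - b)/(2a)
x* = (-2.92 - 8)/(2*8) = -0.6825
f*(-2.92) = (y-b)^2/(4a) = (-2.92 - 8)^2/(4*8)
= 119.2464/32 = 3.7265


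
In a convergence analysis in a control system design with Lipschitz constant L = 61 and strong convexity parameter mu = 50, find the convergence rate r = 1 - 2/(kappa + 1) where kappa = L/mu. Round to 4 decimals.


Step 1: Compute the condition number.
kappa = L/mu = 61/50 = 1.22
Step 2: Compute the convergence rate.
r = 1 - 2/(kappa + 1) = 1 - 2*mu/(L + mu) = (L - mu)/(L + mu) = 11/111 = 0.0991


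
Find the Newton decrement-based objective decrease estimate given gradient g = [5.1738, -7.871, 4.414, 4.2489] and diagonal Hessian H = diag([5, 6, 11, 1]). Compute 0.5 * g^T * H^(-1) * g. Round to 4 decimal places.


Step 1: H is diagonal, so H^(-1) * g = [1.0348, -1.3118, 0.4013, 4.2489].
Step 2: g^T H^(-1) g = sum_i g_i^2 / H_ii
  = (5.1738)^2/5 + (-7.871)^2/6 + (4.414)^2/11 + (4.2489)^2/1
  = 5.3536 + 10.3254 + 1.7712 + 18.0532 = 35.5035
Step 3: Objective decrease = 0.5 * g^T H^(-1) g = 17.7517


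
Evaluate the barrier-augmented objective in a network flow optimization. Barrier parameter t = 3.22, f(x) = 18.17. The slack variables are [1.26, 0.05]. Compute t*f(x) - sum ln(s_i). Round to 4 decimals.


Step 1: Compute log-barrier.
ln values: [0.2311, -2.9957]
phi = -(0.2311 - 2.9957) = 2.7646
Step 2: Compute augmented objective.
t*f(x) = 3.22*18.17 = 58.5074
Total = 58.5074 + 2.7646 = 61.272


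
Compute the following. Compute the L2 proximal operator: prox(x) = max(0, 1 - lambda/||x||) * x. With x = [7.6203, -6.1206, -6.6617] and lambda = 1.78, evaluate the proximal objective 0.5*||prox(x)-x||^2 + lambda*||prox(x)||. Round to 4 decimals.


Step 1: Compute ||x||.
||x|| = 11.8283
Step 2: Compute scaling factor.
scale = max(0, 1 - 1.78/11.8283) = 0.8495
Step 3: prox(x) = [6.4735, -5.1995, -5.6592]
||prox(x)|| = 10.0483
Step 4: Proximal objective.
0.5*||prox-x||^2 = 1.5842
lambda*||prox|| = 17.886
Total = 19.4702


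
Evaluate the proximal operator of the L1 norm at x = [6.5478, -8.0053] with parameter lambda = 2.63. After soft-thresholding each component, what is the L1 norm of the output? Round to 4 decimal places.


Soft-thresholding with lambda = 2.63:
prox(6.5478) = sign(6.5478)*max(|6.5478| - 2.63, 0) = 3.9178
prox(-8.0053) = sign(-8.0053)*max(|-8.0053| - 2.63, 0) = -5.3753
prox(x) = [3.9178, -5.3753]
||prox(x)||_1 = 3.9178 + 5.3753 = 9.2931


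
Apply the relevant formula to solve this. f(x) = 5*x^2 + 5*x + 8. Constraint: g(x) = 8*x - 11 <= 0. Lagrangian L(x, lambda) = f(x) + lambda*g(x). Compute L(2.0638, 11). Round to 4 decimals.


Step 1: Evaluate f(x).
f(2.0638) = 5*2.0638^2 + 5*2.0638 + 8 = 39.6154
Step 2: Evaluate g(x).
g(2.0638) = 8*2.0638 - 11 = 5.5104
Step 3: Compute Lagrangian.
L = 39.6154 + 11*5.5104 = 100.2298


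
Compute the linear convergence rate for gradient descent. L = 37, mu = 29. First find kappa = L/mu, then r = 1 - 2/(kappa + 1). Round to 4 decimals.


Step 1: Compute the condition number.
kappa = L/mu = 37/29 = 1.2759
Step 2: Compute the convergence rate.
r = 1 - 2/(kappa + 1) = 1 - 2*mu/(L + mu) = (L - mu)/(L + mu) = 8/66 = 0.1212


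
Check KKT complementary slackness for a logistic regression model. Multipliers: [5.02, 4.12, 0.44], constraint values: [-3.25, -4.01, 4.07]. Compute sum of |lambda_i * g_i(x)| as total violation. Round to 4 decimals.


KKT complementary slackness check:
lambda_1 * g_1 = 5.02 * -3.25 = -16.315
lambda_2 * g_2 = 4.12 * -4.01 = -16.5212
lambda_3 * g_3 = 0.44 * 4.07 = 1.7908
Total violation = 16.315 + 16.5212 + 1.7908 = 34.627


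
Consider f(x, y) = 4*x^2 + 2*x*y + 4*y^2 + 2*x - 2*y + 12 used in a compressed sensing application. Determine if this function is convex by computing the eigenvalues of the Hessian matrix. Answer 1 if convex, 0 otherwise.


The Hessian of f(x,y) = 4*x^2 + 2*x*y + 4*y^2 + 2*x - 2*y + 12 is:
H = [[8, 2], [2, 8]]
Trace = 8 + 8 = 16
Determinant = 8*8 - (2)^2 = 60
Discriminant = (16)^2 - 4*60 = 16.0
Eigenvalues: lambda_1 = 6.0, lambda_2 = 10.0
The function is convex.

1


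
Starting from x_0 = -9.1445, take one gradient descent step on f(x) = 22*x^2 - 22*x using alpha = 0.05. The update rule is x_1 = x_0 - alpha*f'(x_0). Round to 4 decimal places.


We compute the gradient at x_0 and apply the update.
f'(x) = 44*x - 22
f'(-9.1445) = 44*-9.1445 - 22 = -424.358
x_1 = -9.1445 - 0.05*-424.358 = 12.0734


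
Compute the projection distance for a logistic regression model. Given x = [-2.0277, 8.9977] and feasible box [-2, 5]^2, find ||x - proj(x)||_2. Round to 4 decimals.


Project each component onto [-2, 5].
clip(-2.0277) = -2.0, clip(8.9977) = 5.0
Projection = [-2.0, 5.0]
Squared diffs: [0.0008, 15.9816]
Distance = sqrt(15.9824) = 3.9978


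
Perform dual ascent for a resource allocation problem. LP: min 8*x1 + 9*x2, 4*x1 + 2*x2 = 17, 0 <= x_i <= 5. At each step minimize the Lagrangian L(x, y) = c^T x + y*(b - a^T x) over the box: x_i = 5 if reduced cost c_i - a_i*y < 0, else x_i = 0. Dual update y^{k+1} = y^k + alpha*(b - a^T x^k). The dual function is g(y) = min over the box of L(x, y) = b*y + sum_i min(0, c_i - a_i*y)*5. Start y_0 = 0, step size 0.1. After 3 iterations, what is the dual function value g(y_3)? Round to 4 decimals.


Dual ascent for LP: min 8*x1 + 9*x2, 4*x1 + 2*x2 = 17, 0 <= x_i <= 5
Step 1: y^k = 0.0, reduced costs: (8.0, 9.0)
  x^k = (0.0, 0.0), subgradient = b - a^T x = 17.0
  y^{k+1} = 0.0 + 0.1*17.0 = 1.7
Step 2: y^k = 1.7, reduced costs: (1.2, 5.6)
  x^k = (0.0, 0.0), subgradient = b - a^T x = 17.0
  y^{k+1} = 1.7 + 0.1*17.0 = 3.4
Step 3: y^k = 3.4, reduced costs: (-5.6, 2.2)
  x^k = (5.0, 0.0), subgradient = b - a^T x = -3.0
  y^{k+1} = 3.4 + 0.1*-3.0 = 3.1
Dual objective at y_3 = 3.1: reduced costs (-4.4, 2.8), box minimizer x = (5.0, 0.0)
g(y_3) = b*y + (c1 - a1*y)*x1 + (c2 - a2*y)*x2 = 17*3.1 + (-4.4)*5.0 + 2.8*0.0 = 52.7 - 22.0 + 0.0 = 30.7


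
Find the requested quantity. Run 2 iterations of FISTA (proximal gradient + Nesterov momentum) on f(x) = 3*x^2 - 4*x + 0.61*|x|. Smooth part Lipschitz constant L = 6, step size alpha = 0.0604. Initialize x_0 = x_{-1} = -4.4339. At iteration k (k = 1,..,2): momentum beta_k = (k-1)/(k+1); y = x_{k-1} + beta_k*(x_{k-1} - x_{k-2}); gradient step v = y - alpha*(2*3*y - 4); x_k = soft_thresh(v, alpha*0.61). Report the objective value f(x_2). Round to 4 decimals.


FISTA on f(x) = 3*x^2 - 4*x + 0.61*|x|
L = 6, alpha = 0.0604
Iteration 1: beta = 0.0, y = -4.4339 + 0.0*(-4.4339 + 4.4339) = -4.4339
  grad(y) = -30.6034, v = y - alpha*grad = -2.5855
  prox(v) = soft_thresh(-2.5855, 0.0368) = -2.5486
Iteration 2: beta = 0.3333, y = -2.5486 + 0.3333*(-2.5486 + 4.4339) = -1.9202
  grad(y) = -15.5211, v = y - alpha*grad = -0.9827
  prox(v) = soft_thresh(-0.9827, 0.0368) = -0.9459
f(x_2) = 3*(-0.9459)^2 - 4*(-0.9459) + 0.61*|-0.9459| = 7.0444


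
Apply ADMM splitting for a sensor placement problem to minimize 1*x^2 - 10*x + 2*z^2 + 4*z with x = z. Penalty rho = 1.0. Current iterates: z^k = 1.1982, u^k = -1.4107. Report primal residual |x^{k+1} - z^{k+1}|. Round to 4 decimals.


ADMM iteration with rho = 1.0, z^k = 1.1982, u^k = -1.4107
Step 1: x-update.
Minimize 1*x^2 - 10*x + (1.0/2)*(x - 1.1982 - 1.4107)^2
FOC: (2*1 + 1.0)*x = 10 + 1.0*(1.1982 + 1.4107)
x^{k+1} = 4.203
Step 2: z-update.
Minimize 2*z^2 + 4*z + (1.0/2)*(4.203 - z - 1.4107)^2
FOC: (2*2 + 1.0)*z = -4 + 1.0*(4.203 - 1.4107)
z^{k+1} = -0.2415
Step 3: u-update.
u^{k+1} = -1.4107 + 4.203 + 0.2415 = 3.0338
Step 4: Primal residual = |4.203 + 0.2415| = 4.4445


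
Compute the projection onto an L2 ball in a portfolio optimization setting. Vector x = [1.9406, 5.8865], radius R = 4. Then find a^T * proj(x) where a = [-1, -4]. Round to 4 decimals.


Step 1: Compute ||x|| (intermediates to 6 decimals).
||x|| = sqrt(1.9406^2 + 5.8865^2) = 6.19813
Step 2: Project.
Since ||x|| > R, scale = R/||x|| = 4/6.19813 = 0.645356, proj(x) = scale * x
proj(x) = [1.252378, 3.798888]
Step 3: Dot product.
a^T * proj(x) = -1*1.252378 - 4*3.798888 = -16.4479


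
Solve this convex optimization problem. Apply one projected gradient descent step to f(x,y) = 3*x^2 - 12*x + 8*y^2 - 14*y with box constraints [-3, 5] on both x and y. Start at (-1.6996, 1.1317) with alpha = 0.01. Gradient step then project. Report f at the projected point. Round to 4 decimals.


Step 1: Compute gradient at (-1.6996, 1.1317).
grad_x = 2*3*-1.6996 - 12 = -22.1976
grad_y = 2*8*1.1317 - 14 = 4.1072
Step 2: Gradient step.
x_raw = -1.6996 - 0.01*-22.1976 = -1.4776
y_raw = 1.1317 - 0.01*4.1072 = 1.0906
Step 3: Project onto [-3, 5].
x_proj = clip(-1.4776) = -1.4776
y_proj = clip(1.0906) = 1.0906
Step 4: Evaluate f.
f(-1.4776, 1.0906) = 18.5286


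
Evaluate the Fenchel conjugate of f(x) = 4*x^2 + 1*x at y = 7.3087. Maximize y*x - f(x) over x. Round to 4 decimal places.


f*(y) = sup_x {y*x - a*x^2 - b*x} = sup_x {(y-b)*x - a*x^2}
FOC: (y - b) - 2a*x = 0 => x* = (y - b)/(2a)
x* = (7.3087 - 1)/(2*4) = 0.7886
f*(7.3087) = (y-b)^2/(4a) = (7.3087 - 1)^2/(4*4)
= 39.7997/16 = 2.4875


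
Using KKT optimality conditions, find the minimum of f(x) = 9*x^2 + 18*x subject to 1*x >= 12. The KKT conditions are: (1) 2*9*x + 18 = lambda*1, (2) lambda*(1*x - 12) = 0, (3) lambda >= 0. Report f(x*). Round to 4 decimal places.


Step 1: Try lambda = 0 (constraint inactive).
x_unc = -18/(2*9) = -1.0
Check: 1*-1.0 = -1.0 < 12 -- violated!
Step 2: Constraint must be active: 1*x = 12
x* = 12/1 = 12.0
lambda = (2*9*12.0 + 18)/1 = 234.0
Step 3: Compute optimal value.
f(x*) = 9*12.0^2 + 18*12.0 = 1512.0


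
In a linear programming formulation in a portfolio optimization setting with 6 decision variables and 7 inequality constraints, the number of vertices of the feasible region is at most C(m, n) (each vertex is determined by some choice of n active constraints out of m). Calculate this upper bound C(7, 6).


Each vertex corresponds to some choice of n active constraints out of m, so the number of vertices is at most C(m, n) = m! / (n!(m-n)!).
m = 7, n = 6
Numerator: 7 * 6 * 5 * 4 * 3 * 2
Denominator: 6! = 720
C(7, 6) = 7


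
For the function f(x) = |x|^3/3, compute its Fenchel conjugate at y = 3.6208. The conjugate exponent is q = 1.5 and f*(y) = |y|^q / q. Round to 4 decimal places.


The conjugate exponent q satisfies 1/p + 1/q = 1.
p = 3, so q = 3/(3 - 1) = 1.5
|y|^q = 3.6208^1.5 = 6.8898
f*(3.6208) = 6.8898 / 1.5 = 4.5932


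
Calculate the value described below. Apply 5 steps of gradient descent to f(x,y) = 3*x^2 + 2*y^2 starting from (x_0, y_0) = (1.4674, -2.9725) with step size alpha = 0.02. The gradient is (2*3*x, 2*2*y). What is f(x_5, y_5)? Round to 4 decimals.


Gradient descent on f(x,y) = 3*x^2 + 2*y^2.
Starting point: (1.4674, -2.9725), alpha = 0.02
Step 1: grad_x = 2*3*1.4674 = 8.8044, grad_y = 2*2*-2.9725 = -11.89
  x_1 = 1.4674 - 0.02*8.8044 = 1.2913
  y_1 = -2.9725 - 0.02*-11.89 = -2.7347
Step 2: grad_x = 2*3*1.2913 = 7.7479, grad_y = 2*2*-2.7347 = -10.9388
  x_2 = 1.2913 - 0.02*7.7479 = 1.1364
  y_2 = -2.7347 - 0.02*-10.9388 = -2.5159
Step 3: grad_x = 2*3*1.1364 = 6.8181, grad_y = 2*2*-2.5159 = -10.0637
  x_3 = 1.1364 - 0.02*6.8181 = 1.0
  y_3 = -2.5159 - 0.02*-10.0637 = -2.3147
Step 4: grad_x = 2*3*1.0 = 6.0, grad_y = 2*2*-2.3147 = -9.2586
  x_4 = 1.0 - 0.02*6.0 = 0.88
  y_4 = -2.3147 - 0.02*-9.2586 = -2.1295
Step 5: grad_x = 2*3*0.88 = 5.28, grad_y = 2*2*-2.1295 = -8.5179
  x_5 = 0.88 - 0.02*5.28 = 0.7744
  y_5 = -2.1295 - 0.02*-8.5179 = -1.9591
f(0.7744, -1.9591) = 3*0.7744^2 + 2*(-1.9591)^2 = 9.4754
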